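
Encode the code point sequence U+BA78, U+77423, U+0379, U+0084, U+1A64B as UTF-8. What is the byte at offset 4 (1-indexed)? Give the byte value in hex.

1-indexed offset 4 is 0-indexed offset 3.
U+BA78 → 3-byte form EB A9 B8 at offsets 0–2.
U+77423 → 4-byte form F1 B7 90 A3 at offsets 3–6.
Offset 3 falls in char 2's range; it's byte 1 of F1 B7 90 A3 = 0xF1.

0xF1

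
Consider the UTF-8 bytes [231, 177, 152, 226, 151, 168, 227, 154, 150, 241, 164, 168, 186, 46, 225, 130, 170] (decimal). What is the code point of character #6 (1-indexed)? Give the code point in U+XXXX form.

Offset 0: leading byte 0xE7 = 11100111 → 3-byte char #1 = E7 B1 98.
Offset 3: leading byte 0xE2 = 11100010 → 3-byte char #2 = E2 97 A8.
Offset 6: leading byte 0xE3 = 11100011 → 3-byte char #3 = E3 9A 96.
Offset 9: leading byte 0xF1 = 11110001 → 4-byte char #4 = F1 A4 A8 BA.
Offset 13: leading byte 0x2E = 00101110 → 1-byte char #5 = 2E.
Offset 14: leading byte 0xE1 = 11100001 → 3-byte char #6 = E1 82 AA.
Leading byte 0xE1 = 11100001 matches 1110xxxx → 3-byte sequence.
Byte 1: 0xE1 = 11100001, payload 0001 (4 bits).
Byte 2: 0x82 = 10000010 (10xxxxxx ✓), payload 000010.
Byte 3: 0xAA = 10101010 (10xxxxxx ✓), payload 101010.
Concatenate: 0001000010101010 = 0x10AA (16 bits → U+10AA).

U+10AA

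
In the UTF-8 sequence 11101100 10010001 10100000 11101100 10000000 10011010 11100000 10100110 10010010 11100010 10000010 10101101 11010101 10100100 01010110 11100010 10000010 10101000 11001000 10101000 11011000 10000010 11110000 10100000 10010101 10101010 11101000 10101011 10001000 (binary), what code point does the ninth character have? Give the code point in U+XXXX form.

U+0602

Offset 0: leading byte 0xEC = 11101100 → 3-byte char #1 = EC 91 A0.
Offset 3: leading byte 0xEC = 11101100 → 3-byte char #2 = EC 80 9A.
Offset 6: leading byte 0xE0 = 11100000 → 3-byte char #3 = E0 A6 92.
Offset 9: leading byte 0xE2 = 11100010 → 3-byte char #4 = E2 82 AD.
Offset 12: leading byte 0xD5 = 11010101 → 2-byte char #5 = D5 A4.
Offset 14: leading byte 0x56 = 01010110 → 1-byte char #6 = 56.
Offset 15: leading byte 0xE2 = 11100010 → 3-byte char #7 = E2 82 A8.
Offset 18: leading byte 0xC8 = 11001000 → 2-byte char #8 = C8 A8.
Offset 20: leading byte 0xD8 = 11011000 → 2-byte char #9 = D8 82.
Leading byte 0xD8 = 11011000 matches 110xxxxx → 2-byte sequence.
Byte 1: 0xD8 = 11011000, payload 11000 (5 bits).
Byte 2: 0x82 = 10000010 (10xxxxxx ✓), payload 000010.
Concatenate: 11000000010 = 0x602 (11 bits → U+0602).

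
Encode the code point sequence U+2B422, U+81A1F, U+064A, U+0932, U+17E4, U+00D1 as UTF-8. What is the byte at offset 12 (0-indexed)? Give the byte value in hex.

0xB2

U+2B422 → 4-byte form F0 AB 90 A2 at offsets 0–3.
U+81A1F → 4-byte form F2 81 A8 9F at offsets 4–7.
U+064A → 2-byte form D9 8A at offsets 8–9.
U+0932 → 3-byte form E0 A4 B2 at offsets 10–12.
Offset 12 falls in char 4's range; it's byte 3 of E0 A4 B2 = 0xB2.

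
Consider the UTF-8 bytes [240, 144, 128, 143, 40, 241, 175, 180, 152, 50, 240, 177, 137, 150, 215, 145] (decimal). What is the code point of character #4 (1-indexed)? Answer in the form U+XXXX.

Offset 0: leading byte 0xF0 = 11110000 → 4-byte char #1 = F0 90 80 8F.
Offset 4: leading byte 0x28 = 00101000 → 1-byte char #2 = 28.
Offset 5: leading byte 0xF1 = 11110001 → 4-byte char #3 = F1 AF B4 98.
Offset 9: leading byte 0x32 = 00110010 → 1-byte char #4 = 32.
Leading byte 0x32 = 00110010 matches 0xxxxxxx → 1-byte sequence.
Byte 1: 0x32 = 00110010, payload 0110010 (7 bits).
Concatenate: 0110010 = 0x32 (7 bits → U+0032).

U+0032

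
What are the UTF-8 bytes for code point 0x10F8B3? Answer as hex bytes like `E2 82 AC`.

F4 8F A2 B3

U+10F8B3 = 0x10F8B3 = 1112243 decimal. In range U+10000–U+10FFFF → 4-byte form: 11110xxx 10xxxxxx 10xxxxxx 10xxxxxx.
Binary (21 bits): 100001111100010110011.
Split 3+6+6+6: 100 | 001111 | 100010 | 110011.
Byte 1: 11110100 = 0xF4.
Byte 2: 10001111 = 0x8F.
Byte 3: 10100010 = 0xA2.
Byte 4: 10110011 = 0xB3.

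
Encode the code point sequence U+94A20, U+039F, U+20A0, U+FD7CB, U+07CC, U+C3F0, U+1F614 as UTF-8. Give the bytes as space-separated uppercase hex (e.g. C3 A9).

F2 94 A8 A0 CE 9F E2 82 A0 F3 BD 9F 8B DF 8C EC 8F B0 F0 9F 98 94

U+94A20: 4-byte form → F2 94 A8 A0.
U+039F: 2-byte form → CE 9F.
U+20A0: 3-byte form → E2 82 A0.
U+FD7CB: 4-byte form → F3 BD 9F 8B.
U+07CC: 2-byte form → DF 8C.
U+C3F0: 3-byte form → EC 8F B0.
U+1F614: 4-byte form → F0 9F 98 94.
Concatenated (22 bytes): F2 94 A8 A0 CE 9F E2 82 A0 F3 BD 9F 8B DF 8C EC 8F B0 F0 9F 98 94.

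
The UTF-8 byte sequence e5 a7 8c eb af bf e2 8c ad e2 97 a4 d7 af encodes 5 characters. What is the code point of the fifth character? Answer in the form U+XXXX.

Offset 0: leading byte 0xE5 = 11100101 → 3-byte char #1 = E5 A7 8C.
Offset 3: leading byte 0xEB = 11101011 → 3-byte char #2 = EB AF BF.
Offset 6: leading byte 0xE2 = 11100010 → 3-byte char #3 = E2 8C AD.
Offset 9: leading byte 0xE2 = 11100010 → 3-byte char #4 = E2 97 A4.
Offset 12: leading byte 0xD7 = 11010111 → 2-byte char #5 = D7 AF.
Leading byte 0xD7 = 11010111 matches 110xxxxx → 2-byte sequence.
Byte 1: 0xD7 = 11010111, payload 10111 (5 bits).
Byte 2: 0xAF = 10101111 (10xxxxxx ✓), payload 101111.
Concatenate: 10111101111 = 0x5EF (11 bits → U+05EF).

U+05EF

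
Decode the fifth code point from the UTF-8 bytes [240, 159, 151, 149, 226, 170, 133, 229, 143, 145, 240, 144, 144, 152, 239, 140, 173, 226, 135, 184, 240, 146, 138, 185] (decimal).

U+F32D

Offset 0: leading byte 0xF0 = 11110000 → 4-byte char #1 = F0 9F 97 95.
Offset 4: leading byte 0xE2 = 11100010 → 3-byte char #2 = E2 AA 85.
Offset 7: leading byte 0xE5 = 11100101 → 3-byte char #3 = E5 8F 91.
Offset 10: leading byte 0xF0 = 11110000 → 4-byte char #4 = F0 90 90 98.
Offset 14: leading byte 0xEF = 11101111 → 3-byte char #5 = EF 8C AD.
Leading byte 0xEF = 11101111 matches 1110xxxx → 3-byte sequence.
Byte 1: 0xEF = 11101111, payload 1111 (4 bits).
Byte 2: 0x8C = 10001100 (10xxxxxx ✓), payload 001100.
Byte 3: 0xAD = 10101101 (10xxxxxx ✓), payload 101101.
Concatenate: 1111001100101101 = 0xF32D (16 bits → U+F32D).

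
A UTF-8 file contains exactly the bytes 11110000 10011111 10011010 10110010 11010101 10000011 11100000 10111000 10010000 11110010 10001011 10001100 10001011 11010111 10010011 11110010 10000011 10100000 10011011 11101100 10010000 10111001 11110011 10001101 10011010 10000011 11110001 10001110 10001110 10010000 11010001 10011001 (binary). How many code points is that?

10

Byte at offset 0: 0xF0 = 11110000 → 4-byte char (#1). Advance 4.
Byte at offset 4: 0xD5 = 11010101 → 2-byte char (#2). Advance 2.
Byte at offset 6: 0xE0 = 11100000 → 3-byte char (#3). Advance 3.
Byte at offset 9: 0xF2 = 11110010 → 4-byte char (#4). Advance 4.
Byte at offset 13: 0xD7 = 11010111 → 2-byte char (#5). Advance 2.
Byte at offset 15: 0xF2 = 11110010 → 4-byte char (#6). Advance 4.
Byte at offset 19: 0xEC = 11101100 → 3-byte char (#7). Advance 3.
Byte at offset 22: 0xF3 = 11110011 → 4-byte char (#8). Advance 4.
Byte at offset 26: 0xF1 = 11110001 → 4-byte char (#9). Advance 4.
Byte at offset 30: 0xD1 = 11010001 → 2-byte char (#10). Advance 2.
Reached end at offset 32 after 10 code points.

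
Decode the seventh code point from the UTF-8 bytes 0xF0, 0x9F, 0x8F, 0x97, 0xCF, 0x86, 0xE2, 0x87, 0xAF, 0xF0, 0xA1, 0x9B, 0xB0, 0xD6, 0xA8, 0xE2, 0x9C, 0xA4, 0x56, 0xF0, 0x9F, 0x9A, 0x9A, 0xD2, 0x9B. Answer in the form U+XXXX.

U+0056

Offset 0: leading byte 0xF0 = 11110000 → 4-byte char #1 = F0 9F 8F 97.
Offset 4: leading byte 0xCF = 11001111 → 2-byte char #2 = CF 86.
Offset 6: leading byte 0xE2 = 11100010 → 3-byte char #3 = E2 87 AF.
Offset 9: leading byte 0xF0 = 11110000 → 4-byte char #4 = F0 A1 9B B0.
Offset 13: leading byte 0xD6 = 11010110 → 2-byte char #5 = D6 A8.
Offset 15: leading byte 0xE2 = 11100010 → 3-byte char #6 = E2 9C A4.
Offset 18: leading byte 0x56 = 01010110 → 1-byte char #7 = 56.
Leading byte 0x56 = 01010110 matches 0xxxxxxx → 1-byte sequence.
Byte 1: 0x56 = 01010110, payload 1010110 (7 bits).
Concatenate: 1010110 = 0x56 (7 bits → U+0056).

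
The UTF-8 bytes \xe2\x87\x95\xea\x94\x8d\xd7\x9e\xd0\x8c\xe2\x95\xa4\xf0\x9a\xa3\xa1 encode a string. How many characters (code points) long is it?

6

Byte at offset 0: 0xE2 = 11100010 → 3-byte char (#1). Advance 3.
Byte at offset 3: 0xEA = 11101010 → 3-byte char (#2). Advance 3.
Byte at offset 6: 0xD7 = 11010111 → 2-byte char (#3). Advance 2.
Byte at offset 8: 0xD0 = 11010000 → 2-byte char (#4). Advance 2.
Byte at offset 10: 0xE2 = 11100010 → 3-byte char (#5). Advance 3.
Byte at offset 13: 0xF0 = 11110000 → 4-byte char (#6). Advance 4.
Reached end at offset 17 after 6 code points.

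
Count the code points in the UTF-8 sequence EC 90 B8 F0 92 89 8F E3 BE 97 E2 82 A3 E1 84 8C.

Byte at offset 0: 0xEC = 11101100 → 3-byte char (#1). Advance 3.
Byte at offset 3: 0xF0 = 11110000 → 4-byte char (#2). Advance 4.
Byte at offset 7: 0xE3 = 11100011 → 3-byte char (#3). Advance 3.
Byte at offset 10: 0xE2 = 11100010 → 3-byte char (#4). Advance 3.
Byte at offset 13: 0xE1 = 11100001 → 3-byte char (#5). Advance 3.
Reached end at offset 16 after 5 code points.

5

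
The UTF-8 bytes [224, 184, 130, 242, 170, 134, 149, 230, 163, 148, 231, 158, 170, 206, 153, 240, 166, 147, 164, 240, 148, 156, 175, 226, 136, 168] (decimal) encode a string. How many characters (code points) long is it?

Byte at offset 0: 0xE0 = 11100000 → 3-byte char (#1). Advance 3.
Byte at offset 3: 0xF2 = 11110010 → 4-byte char (#2). Advance 4.
Byte at offset 7: 0xE6 = 11100110 → 3-byte char (#3). Advance 3.
Byte at offset 10: 0xE7 = 11100111 → 3-byte char (#4). Advance 3.
Byte at offset 13: 0xCE = 11001110 → 2-byte char (#5). Advance 2.
Byte at offset 15: 0xF0 = 11110000 → 4-byte char (#6). Advance 4.
Byte at offset 19: 0xF0 = 11110000 → 4-byte char (#7). Advance 4.
Byte at offset 23: 0xE2 = 11100010 → 3-byte char (#8). Advance 3.
Reached end at offset 26 after 8 code points.

8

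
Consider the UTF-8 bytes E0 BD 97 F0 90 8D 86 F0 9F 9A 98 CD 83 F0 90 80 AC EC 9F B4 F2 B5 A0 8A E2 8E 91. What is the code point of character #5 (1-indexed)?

U+1002C

Offset 0: leading byte 0xE0 = 11100000 → 3-byte char #1 = E0 BD 97.
Offset 3: leading byte 0xF0 = 11110000 → 4-byte char #2 = F0 90 8D 86.
Offset 7: leading byte 0xF0 = 11110000 → 4-byte char #3 = F0 9F 9A 98.
Offset 11: leading byte 0xCD = 11001101 → 2-byte char #4 = CD 83.
Offset 13: leading byte 0xF0 = 11110000 → 4-byte char #5 = F0 90 80 AC.
Leading byte 0xF0 = 11110000 matches 11110xxx → 4-byte sequence.
Byte 1: 0xF0 = 11110000, payload 000 (3 bits).
Byte 2: 0x90 = 10010000 (10xxxxxx ✓), payload 010000.
Byte 3: 0x80 = 10000000 (10xxxxxx ✓), payload 000000.
Byte 4: 0xAC = 10101100 (10xxxxxx ✓), payload 101100.
Concatenate: 000010000000000101100 = 0x1002C (21 bits → U+1002C).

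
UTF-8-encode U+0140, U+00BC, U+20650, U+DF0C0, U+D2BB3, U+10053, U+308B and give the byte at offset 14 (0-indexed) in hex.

U+0140 → 2-byte form C5 80 at offsets 0–1.
U+00BC → 2-byte form C2 BC at offsets 2–3.
U+20650 → 4-byte form F0 A0 99 90 at offsets 4–7.
U+DF0C0 → 4-byte form F3 9F 83 80 at offsets 8–11.
U+D2BB3 → 4-byte form F3 92 AE B3 at offsets 12–15.
Offset 14 falls in char 5's range; it's byte 3 of F3 92 AE B3 = 0xAE.

0xAE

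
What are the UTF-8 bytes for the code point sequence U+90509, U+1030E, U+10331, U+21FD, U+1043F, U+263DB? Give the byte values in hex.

U+90509: 4-byte form → F2 90 94 89.
U+1030E: 4-byte form → F0 90 8C 8E.
U+10331: 4-byte form → F0 90 8C B1.
U+21FD: 3-byte form → E2 87 BD.
U+1043F: 4-byte form → F0 90 90 BF.
U+263DB: 4-byte form → F0 A6 8F 9B.
Concatenated (23 bytes): F2 90 94 89 F0 90 8C 8E F0 90 8C B1 E2 87 BD F0 90 90 BF F0 A6 8F 9B.

F2 90 94 89 F0 90 8C 8E F0 90 8C B1 E2 87 BD F0 90 90 BF F0 A6 8F 9B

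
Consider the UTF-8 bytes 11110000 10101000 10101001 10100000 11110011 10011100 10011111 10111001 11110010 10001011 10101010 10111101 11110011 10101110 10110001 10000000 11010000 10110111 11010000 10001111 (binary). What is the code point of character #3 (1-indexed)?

Offset 0: leading byte 0xF0 = 11110000 → 4-byte char #1 = F0 A8 A9 A0.
Offset 4: leading byte 0xF3 = 11110011 → 4-byte char #2 = F3 9C 9F B9.
Offset 8: leading byte 0xF2 = 11110010 → 4-byte char #3 = F2 8B AA BD.
Leading byte 0xF2 = 11110010 matches 11110xxx → 4-byte sequence.
Byte 1: 0xF2 = 11110010, payload 010 (3 bits).
Byte 2: 0x8B = 10001011 (10xxxxxx ✓), payload 001011.
Byte 3: 0xAA = 10101010 (10xxxxxx ✓), payload 101010.
Byte 4: 0xBD = 10111101 (10xxxxxx ✓), payload 111101.
Concatenate: 010001011101010111101 = 0x8BABD (21 bits → U+8BABD).

U+8BABD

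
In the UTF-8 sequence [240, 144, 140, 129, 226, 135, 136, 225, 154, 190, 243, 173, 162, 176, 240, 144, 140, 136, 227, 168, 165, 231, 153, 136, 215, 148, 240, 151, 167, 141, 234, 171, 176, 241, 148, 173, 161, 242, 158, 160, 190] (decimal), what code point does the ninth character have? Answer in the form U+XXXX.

U+179CD

Offset 0: leading byte 0xF0 = 11110000 → 4-byte char #1 = F0 90 8C 81.
Offset 4: leading byte 0xE2 = 11100010 → 3-byte char #2 = E2 87 88.
Offset 7: leading byte 0xE1 = 11100001 → 3-byte char #3 = E1 9A BE.
Offset 10: leading byte 0xF3 = 11110011 → 4-byte char #4 = F3 AD A2 B0.
Offset 14: leading byte 0xF0 = 11110000 → 4-byte char #5 = F0 90 8C 88.
Offset 18: leading byte 0xE3 = 11100011 → 3-byte char #6 = E3 A8 A5.
Offset 21: leading byte 0xE7 = 11100111 → 3-byte char #7 = E7 99 88.
Offset 24: leading byte 0xD7 = 11010111 → 2-byte char #8 = D7 94.
Offset 26: leading byte 0xF0 = 11110000 → 4-byte char #9 = F0 97 A7 8D.
Leading byte 0xF0 = 11110000 matches 11110xxx → 4-byte sequence.
Byte 1: 0xF0 = 11110000, payload 000 (3 bits).
Byte 2: 0x97 = 10010111 (10xxxxxx ✓), payload 010111.
Byte 3: 0xA7 = 10100111 (10xxxxxx ✓), payload 100111.
Byte 4: 0x8D = 10001101 (10xxxxxx ✓), payload 001101.
Concatenate: 000010111100111001101 = 0x179CD (21 bits → U+179CD).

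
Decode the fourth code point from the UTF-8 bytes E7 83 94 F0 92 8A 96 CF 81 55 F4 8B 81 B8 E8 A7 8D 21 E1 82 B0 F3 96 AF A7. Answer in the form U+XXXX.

U+0055

Offset 0: leading byte 0xE7 = 11100111 → 3-byte char #1 = E7 83 94.
Offset 3: leading byte 0xF0 = 11110000 → 4-byte char #2 = F0 92 8A 96.
Offset 7: leading byte 0xCF = 11001111 → 2-byte char #3 = CF 81.
Offset 9: leading byte 0x55 = 01010101 → 1-byte char #4 = 55.
Leading byte 0x55 = 01010101 matches 0xxxxxxx → 1-byte sequence.
Byte 1: 0x55 = 01010101, payload 1010101 (7 bits).
Concatenate: 1010101 = 0x55 (7 bits → U+0055).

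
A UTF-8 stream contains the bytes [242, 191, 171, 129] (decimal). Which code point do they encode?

U+BFAC1

Leading byte 0xF2 = 11110010 matches 11110xxx → 4-byte sequence.
Byte 1: 0xF2 = 11110010, payload 010 (3 bits).
Byte 2: 0xBF = 10111111 (10xxxxxx ✓), payload 111111.
Byte 3: 0xAB = 10101011 (10xxxxxx ✓), payload 101011.
Byte 4: 0x81 = 10000001 (10xxxxxx ✓), payload 000001.
Concatenate: 010111111101011000001 = 0xBFAC1 (21 bits → U+BFAC1).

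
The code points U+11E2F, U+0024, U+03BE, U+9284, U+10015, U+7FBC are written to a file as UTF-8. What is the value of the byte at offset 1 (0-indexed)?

U+11E2F → 4-byte form F0 91 B8 AF at offsets 0–3.
Offset 1 falls in char 1's range; it's byte 2 of F0 91 B8 AF = 0x91.

0x91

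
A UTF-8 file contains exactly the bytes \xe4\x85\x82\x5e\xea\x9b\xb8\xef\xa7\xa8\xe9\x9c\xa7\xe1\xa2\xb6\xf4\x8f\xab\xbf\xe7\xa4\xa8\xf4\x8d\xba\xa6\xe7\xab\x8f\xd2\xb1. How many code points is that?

11

Byte at offset 0: 0xE4 = 11100100 → 3-byte char (#1). Advance 3.
Byte at offset 3: 0x5E = 01011110 → 1-byte char (#2). Advance 1.
Byte at offset 4: 0xEA = 11101010 → 3-byte char (#3). Advance 3.
Byte at offset 7: 0xEF = 11101111 → 3-byte char (#4). Advance 3.
Byte at offset 10: 0xE9 = 11101001 → 3-byte char (#5). Advance 3.
Byte at offset 13: 0xE1 = 11100001 → 3-byte char (#6). Advance 3.
Byte at offset 16: 0xF4 = 11110100 → 4-byte char (#7). Advance 4.
Byte at offset 20: 0xE7 = 11100111 → 3-byte char (#8). Advance 3.
Byte at offset 23: 0xF4 = 11110100 → 4-byte char (#9). Advance 4.
Byte at offset 27: 0xE7 = 11100111 → 3-byte char (#10). Advance 3.
Byte at offset 30: 0xD2 = 11010010 → 2-byte char (#11). Advance 2.
Reached end at offset 32 after 11 code points.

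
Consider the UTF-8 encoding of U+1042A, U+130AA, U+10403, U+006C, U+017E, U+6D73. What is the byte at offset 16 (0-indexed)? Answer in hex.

U+1042A → 4-byte form F0 90 90 AA at offsets 0–3.
U+130AA → 4-byte form F0 93 82 AA at offsets 4–7.
U+10403 → 4-byte form F0 90 90 83 at offsets 8–11.
U+006C → 1-byte form 6C at offsets 12–12.
U+017E → 2-byte form C5 BE at offsets 13–14.
U+6D73 → 3-byte form E6 B5 B3 at offsets 15–17.
Offset 16 falls in char 6's range; it's byte 2 of E6 B5 B3 = 0xB5.

0xB5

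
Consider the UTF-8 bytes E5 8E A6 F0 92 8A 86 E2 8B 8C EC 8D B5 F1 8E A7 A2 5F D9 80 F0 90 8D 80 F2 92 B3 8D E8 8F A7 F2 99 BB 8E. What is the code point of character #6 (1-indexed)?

Offset 0: leading byte 0xE5 = 11100101 → 3-byte char #1 = E5 8E A6.
Offset 3: leading byte 0xF0 = 11110000 → 4-byte char #2 = F0 92 8A 86.
Offset 7: leading byte 0xE2 = 11100010 → 3-byte char #3 = E2 8B 8C.
Offset 10: leading byte 0xEC = 11101100 → 3-byte char #4 = EC 8D B5.
Offset 13: leading byte 0xF1 = 11110001 → 4-byte char #5 = F1 8E A7 A2.
Offset 17: leading byte 0x5F = 01011111 → 1-byte char #6 = 5F.
Leading byte 0x5F = 01011111 matches 0xxxxxxx → 1-byte sequence.
Byte 1: 0x5F = 01011111, payload 1011111 (7 bits).
Concatenate: 1011111 = 0x5F (7 bits → U+005F).

U+005F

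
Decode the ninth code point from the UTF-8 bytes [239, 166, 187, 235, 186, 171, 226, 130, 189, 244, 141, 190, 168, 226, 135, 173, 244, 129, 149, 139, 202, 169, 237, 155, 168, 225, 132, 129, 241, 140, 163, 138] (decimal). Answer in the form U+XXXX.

U+1101

Offset 0: leading byte 0xEF = 11101111 → 3-byte char #1 = EF A6 BB.
Offset 3: leading byte 0xEB = 11101011 → 3-byte char #2 = EB BA AB.
Offset 6: leading byte 0xE2 = 11100010 → 3-byte char #3 = E2 82 BD.
Offset 9: leading byte 0xF4 = 11110100 → 4-byte char #4 = F4 8D BE A8.
Offset 13: leading byte 0xE2 = 11100010 → 3-byte char #5 = E2 87 AD.
Offset 16: leading byte 0xF4 = 11110100 → 4-byte char #6 = F4 81 95 8B.
Offset 20: leading byte 0xCA = 11001010 → 2-byte char #7 = CA A9.
Offset 22: leading byte 0xED = 11101101 → 3-byte char #8 = ED 9B A8.
Offset 25: leading byte 0xE1 = 11100001 → 3-byte char #9 = E1 84 81.
Leading byte 0xE1 = 11100001 matches 1110xxxx → 3-byte sequence.
Byte 1: 0xE1 = 11100001, payload 0001 (4 bits).
Byte 2: 0x84 = 10000100 (10xxxxxx ✓), payload 000100.
Byte 3: 0x81 = 10000001 (10xxxxxx ✓), payload 000001.
Concatenate: 0001000100000001 = 0x1101 (16 bits → U+1101).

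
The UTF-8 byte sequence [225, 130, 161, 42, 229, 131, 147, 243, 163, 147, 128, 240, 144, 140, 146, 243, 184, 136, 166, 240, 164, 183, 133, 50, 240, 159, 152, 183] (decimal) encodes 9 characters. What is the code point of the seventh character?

Offset 0: leading byte 0xE1 = 11100001 → 3-byte char #1 = E1 82 A1.
Offset 3: leading byte 0x2A = 00101010 → 1-byte char #2 = 2A.
Offset 4: leading byte 0xE5 = 11100101 → 3-byte char #3 = E5 83 93.
Offset 7: leading byte 0xF3 = 11110011 → 4-byte char #4 = F3 A3 93 80.
Offset 11: leading byte 0xF0 = 11110000 → 4-byte char #5 = F0 90 8C 92.
Offset 15: leading byte 0xF3 = 11110011 → 4-byte char #6 = F3 B8 88 A6.
Offset 19: leading byte 0xF0 = 11110000 → 4-byte char #7 = F0 A4 B7 85.
Leading byte 0xF0 = 11110000 matches 11110xxx → 4-byte sequence.
Byte 1: 0xF0 = 11110000, payload 000 (3 bits).
Byte 2: 0xA4 = 10100100 (10xxxxxx ✓), payload 100100.
Byte 3: 0xB7 = 10110111 (10xxxxxx ✓), payload 110111.
Byte 4: 0x85 = 10000101 (10xxxxxx ✓), payload 000101.
Concatenate: 000100100110111000101 = 0x24DC5 (21 bits → U+24DC5).

U+24DC5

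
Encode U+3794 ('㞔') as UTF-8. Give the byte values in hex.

E3 9E 94

U+3794 = 0x3794 = 14228 decimal. In range U+0800–U+FFFF → 3-byte form: 1110xxxx 10xxxxxx 10xxxxxx.
Binary (16 bits): 0011011110010100.
Split 4+6+6: 0011 | 011110 | 010100.
Byte 1: 11100011 = 0xE3.
Byte 2: 10011110 = 0x9E.
Byte 3: 10010100 = 0x94.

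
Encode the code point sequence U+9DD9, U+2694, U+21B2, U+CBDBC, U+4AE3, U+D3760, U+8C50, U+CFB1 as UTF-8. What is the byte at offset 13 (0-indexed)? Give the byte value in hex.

0xE4

U+9DD9 → 3-byte form E9 B7 99 at offsets 0–2.
U+2694 → 3-byte form E2 9A 94 at offsets 3–5.
U+21B2 → 3-byte form E2 86 B2 at offsets 6–8.
U+CBDBC → 4-byte form F3 8B B6 BC at offsets 9–12.
U+4AE3 → 3-byte form E4 AB A3 at offsets 13–15.
Offset 13 falls in char 5's range; it's byte 1 of E4 AB A3 = 0xE4.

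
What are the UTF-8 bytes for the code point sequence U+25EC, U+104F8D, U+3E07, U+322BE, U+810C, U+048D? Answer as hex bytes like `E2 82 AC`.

U+25EC: 3-byte form → E2 97 AC.
U+104F8D: 4-byte form → F4 84 BE 8D.
U+3E07: 3-byte form → E3 B8 87.
U+322BE: 4-byte form → F0 B2 8A BE.
U+810C: 3-byte form → E8 84 8C.
U+048D: 2-byte form → D2 8D.
Concatenated (19 bytes): E2 97 AC F4 84 BE 8D E3 B8 87 F0 B2 8A BE E8 84 8C D2 8D.

E2 97 AC F4 84 BE 8D E3 B8 87 F0 B2 8A BE E8 84 8C D2 8D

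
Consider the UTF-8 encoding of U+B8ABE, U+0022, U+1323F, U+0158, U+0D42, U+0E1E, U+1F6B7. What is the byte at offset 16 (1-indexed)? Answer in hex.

1-indexed offset 16 is 0-indexed offset 15.
U+B8ABE → 4-byte form F2 B8 AA BE at offsets 0–3.
U+0022 → 1-byte form 22 at offsets 4–4.
U+1323F → 4-byte form F0 93 88 BF at offsets 5–8.
U+0158 → 2-byte form C5 98 at offsets 9–10.
U+0D42 → 3-byte form E0 B5 82 at offsets 11–13.
U+0E1E → 3-byte form E0 B8 9E at offsets 14–16.
Offset 15 falls in char 6's range; it's byte 2 of E0 B8 9E = 0xB8.

0xB8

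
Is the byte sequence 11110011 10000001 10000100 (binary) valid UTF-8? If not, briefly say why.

Leading byte 0xF3 = 11110011 → 4-byte form, but only 3 bytes are present.

invalid (sequence truncated)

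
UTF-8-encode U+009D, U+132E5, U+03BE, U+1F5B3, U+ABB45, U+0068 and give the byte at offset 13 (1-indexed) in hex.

1-indexed offset 13 is 0-indexed offset 12.
U+009D → 2-byte form C2 9D at offsets 0–1.
U+132E5 → 4-byte form F0 93 8B A5 at offsets 2–5.
U+03BE → 2-byte form CE BE at offsets 6–7.
U+1F5B3 → 4-byte form F0 9F 96 B3 at offsets 8–11.
U+ABB45 → 4-byte form F2 AB AD 85 at offsets 12–15.
Offset 12 falls in char 5's range; it's byte 1 of F2 AB AD 85 = 0xF2.

0xF2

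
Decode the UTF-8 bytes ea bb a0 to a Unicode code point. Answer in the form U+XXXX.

Leading byte 0xEA = 11101010 matches 1110xxxx → 3-byte sequence.
Byte 1: 0xEA = 11101010, payload 1010 (4 bits).
Byte 2: 0xBB = 10111011 (10xxxxxx ✓), payload 111011.
Byte 3: 0xA0 = 10100000 (10xxxxxx ✓), payload 100000.
Concatenate: 1010111011100000 = 0xAEE0 (16 bits → U+AEE0).

U+AEE0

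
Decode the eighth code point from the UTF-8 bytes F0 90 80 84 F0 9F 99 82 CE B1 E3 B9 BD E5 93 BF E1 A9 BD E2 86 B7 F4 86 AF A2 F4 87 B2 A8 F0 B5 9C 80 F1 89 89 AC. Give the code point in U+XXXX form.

Offset 0: leading byte 0xF0 = 11110000 → 4-byte char #1 = F0 90 80 84.
Offset 4: leading byte 0xF0 = 11110000 → 4-byte char #2 = F0 9F 99 82.
Offset 8: leading byte 0xCE = 11001110 → 2-byte char #3 = CE B1.
Offset 10: leading byte 0xE3 = 11100011 → 3-byte char #4 = E3 B9 BD.
Offset 13: leading byte 0xE5 = 11100101 → 3-byte char #5 = E5 93 BF.
Offset 16: leading byte 0xE1 = 11100001 → 3-byte char #6 = E1 A9 BD.
Offset 19: leading byte 0xE2 = 11100010 → 3-byte char #7 = E2 86 B7.
Offset 22: leading byte 0xF4 = 11110100 → 4-byte char #8 = F4 86 AF A2.
Leading byte 0xF4 = 11110100 matches 11110xxx → 4-byte sequence.
Byte 1: 0xF4 = 11110100, payload 100 (3 bits).
Byte 2: 0x86 = 10000110 (10xxxxxx ✓), payload 000110.
Byte 3: 0xAF = 10101111 (10xxxxxx ✓), payload 101111.
Byte 4: 0xA2 = 10100010 (10xxxxxx ✓), payload 100010.
Concatenate: 100000110101111100010 = 0x106BE2 (21 bits → U+106BE2).

U+106BE2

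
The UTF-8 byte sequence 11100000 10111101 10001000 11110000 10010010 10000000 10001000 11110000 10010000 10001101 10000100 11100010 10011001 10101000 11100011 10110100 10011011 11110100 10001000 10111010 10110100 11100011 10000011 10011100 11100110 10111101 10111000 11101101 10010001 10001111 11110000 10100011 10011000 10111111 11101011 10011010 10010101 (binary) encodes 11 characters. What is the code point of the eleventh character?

U+B695

Offset 0: leading byte 0xE0 = 11100000 → 3-byte char #1 = E0 BD 88.
Offset 3: leading byte 0xF0 = 11110000 → 4-byte char #2 = F0 92 80 88.
Offset 7: leading byte 0xF0 = 11110000 → 4-byte char #3 = F0 90 8D 84.
Offset 11: leading byte 0xE2 = 11100010 → 3-byte char #4 = E2 99 A8.
Offset 14: leading byte 0xE3 = 11100011 → 3-byte char #5 = E3 B4 9B.
Offset 17: leading byte 0xF4 = 11110100 → 4-byte char #6 = F4 88 BA B4.
Offset 21: leading byte 0xE3 = 11100011 → 3-byte char #7 = E3 83 9C.
Offset 24: leading byte 0xE6 = 11100110 → 3-byte char #8 = E6 BD B8.
Offset 27: leading byte 0xED = 11101101 → 3-byte char #9 = ED 91 8F.
Offset 30: leading byte 0xF0 = 11110000 → 4-byte char #10 = F0 A3 98 BF.
Offset 34: leading byte 0xEB = 11101011 → 3-byte char #11 = EB 9A 95.
Leading byte 0xEB = 11101011 matches 1110xxxx → 3-byte sequence.
Byte 1: 0xEB = 11101011, payload 1011 (4 bits).
Byte 2: 0x9A = 10011010 (10xxxxxx ✓), payload 011010.
Byte 3: 0x95 = 10010101 (10xxxxxx ✓), payload 010101.
Concatenate: 1011011010010101 = 0xB695 (16 bits → U+B695).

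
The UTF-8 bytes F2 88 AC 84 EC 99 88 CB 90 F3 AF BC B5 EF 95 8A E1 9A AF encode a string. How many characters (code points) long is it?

Byte at offset 0: 0xF2 = 11110010 → 4-byte char (#1). Advance 4.
Byte at offset 4: 0xEC = 11101100 → 3-byte char (#2). Advance 3.
Byte at offset 7: 0xCB = 11001011 → 2-byte char (#3). Advance 2.
Byte at offset 9: 0xF3 = 11110011 → 4-byte char (#4). Advance 4.
Byte at offset 13: 0xEF = 11101111 → 3-byte char (#5). Advance 3.
Byte at offset 16: 0xE1 = 11100001 → 3-byte char (#6). Advance 3.
Reached end at offset 19 after 6 code points.

6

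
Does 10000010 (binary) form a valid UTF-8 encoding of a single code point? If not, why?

invalid (continuation byte with no leading byte)

Byte 0x82 = 10000010 has the form 10xxxxxx — a continuation byte — but there is no preceding leading byte.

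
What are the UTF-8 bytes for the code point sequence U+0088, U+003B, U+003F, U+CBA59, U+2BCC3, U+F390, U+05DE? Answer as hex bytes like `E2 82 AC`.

C2 88 3B 3F F3 8B A9 99 F0 AB B3 83 EF 8E 90 D7 9E

U+0088: 2-byte form → C2 88.
U+003B: 1-byte form → 3B.
U+003F: 1-byte form → 3F.
U+CBA59: 4-byte form → F3 8B A9 99.
U+2BCC3: 4-byte form → F0 AB B3 83.
U+F390: 3-byte form → EF 8E 90.
U+05DE: 2-byte form → D7 9E.
Concatenated (17 bytes): C2 88 3B 3F F3 8B A9 99 F0 AB B3 83 EF 8E 90 D7 9E.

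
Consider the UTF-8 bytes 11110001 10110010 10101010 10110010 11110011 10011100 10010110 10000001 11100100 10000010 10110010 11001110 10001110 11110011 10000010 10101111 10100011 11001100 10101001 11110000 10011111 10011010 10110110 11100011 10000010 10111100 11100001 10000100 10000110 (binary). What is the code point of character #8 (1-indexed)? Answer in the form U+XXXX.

Offset 0: leading byte 0xF1 = 11110001 → 4-byte char #1 = F1 B2 AA B2.
Offset 4: leading byte 0xF3 = 11110011 → 4-byte char #2 = F3 9C 96 81.
Offset 8: leading byte 0xE4 = 11100100 → 3-byte char #3 = E4 82 B2.
Offset 11: leading byte 0xCE = 11001110 → 2-byte char #4 = CE 8E.
Offset 13: leading byte 0xF3 = 11110011 → 4-byte char #5 = F3 82 AF A3.
Offset 17: leading byte 0xCC = 11001100 → 2-byte char #6 = CC A9.
Offset 19: leading byte 0xF0 = 11110000 → 4-byte char #7 = F0 9F 9A B6.
Offset 23: leading byte 0xE3 = 11100011 → 3-byte char #8 = E3 82 BC.
Leading byte 0xE3 = 11100011 matches 1110xxxx → 3-byte sequence.
Byte 1: 0xE3 = 11100011, payload 0011 (4 bits).
Byte 2: 0x82 = 10000010 (10xxxxxx ✓), payload 000010.
Byte 3: 0xBC = 10111100 (10xxxxxx ✓), payload 111100.
Concatenate: 0011000010111100 = 0x30BC (16 bits → U+30BC).

U+30BC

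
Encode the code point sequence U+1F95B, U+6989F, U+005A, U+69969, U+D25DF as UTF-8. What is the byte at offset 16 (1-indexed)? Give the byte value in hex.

0x97

1-indexed offset 16 is 0-indexed offset 15.
U+1F95B → 4-byte form F0 9F A5 9B at offsets 0–3.
U+6989F → 4-byte form F1 A9 A2 9F at offsets 4–7.
U+005A → 1-byte form 5A at offsets 8–8.
U+69969 → 4-byte form F1 A9 A5 A9 at offsets 9–12.
U+D25DF → 4-byte form F3 92 97 9F at offsets 13–16.
Offset 15 falls in char 5's range; it's byte 3 of F3 92 97 9F = 0x97.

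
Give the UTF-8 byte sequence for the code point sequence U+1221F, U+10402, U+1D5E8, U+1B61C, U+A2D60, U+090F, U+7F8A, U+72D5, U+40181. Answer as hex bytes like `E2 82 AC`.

U+1221F: 4-byte form → F0 92 88 9F.
U+10402: 4-byte form → F0 90 90 82.
U+1D5E8: 4-byte form → F0 9D 97 A8.
U+1B61C: 4-byte form → F0 9B 98 9C.
U+A2D60: 4-byte form → F2 A2 B5 A0.
U+090F: 3-byte form → E0 A4 8F.
U+7F8A: 3-byte form → E7 BE 8A.
U+72D5: 3-byte form → E7 8B 95.
U+40181: 4-byte form → F1 80 86 81.
Concatenated (33 bytes): F0 92 88 9F F0 90 90 82 F0 9D 97 A8 F0 9B 98 9C F2 A2 B5 A0 E0 A4 8F E7 BE 8A E7 8B 95 F1 80 86 81.

F0 92 88 9F F0 90 90 82 F0 9D 97 A8 F0 9B 98 9C F2 A2 B5 A0 E0 A4 8F E7 BE 8A E7 8B 95 F1 80 86 81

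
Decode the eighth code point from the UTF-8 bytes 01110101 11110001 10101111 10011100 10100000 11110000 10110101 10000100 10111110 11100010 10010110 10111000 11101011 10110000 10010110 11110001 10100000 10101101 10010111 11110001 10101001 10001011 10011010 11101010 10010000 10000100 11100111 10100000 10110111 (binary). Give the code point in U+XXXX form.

U+A404

Offset 0: leading byte 0x75 = 01110101 → 1-byte char #1 = 75.
Offset 1: leading byte 0xF1 = 11110001 → 4-byte char #2 = F1 AF 9C A0.
Offset 5: leading byte 0xF0 = 11110000 → 4-byte char #3 = F0 B5 84 BE.
Offset 9: leading byte 0xE2 = 11100010 → 3-byte char #4 = E2 96 B8.
Offset 12: leading byte 0xEB = 11101011 → 3-byte char #5 = EB B0 96.
Offset 15: leading byte 0xF1 = 11110001 → 4-byte char #6 = F1 A0 AD 97.
Offset 19: leading byte 0xF1 = 11110001 → 4-byte char #7 = F1 A9 8B 9A.
Offset 23: leading byte 0xEA = 11101010 → 3-byte char #8 = EA 90 84.
Leading byte 0xEA = 11101010 matches 1110xxxx → 3-byte sequence.
Byte 1: 0xEA = 11101010, payload 1010 (4 bits).
Byte 2: 0x90 = 10010000 (10xxxxxx ✓), payload 010000.
Byte 3: 0x84 = 10000100 (10xxxxxx ✓), payload 000100.
Concatenate: 1010010000000100 = 0xA404 (16 bits → U+A404).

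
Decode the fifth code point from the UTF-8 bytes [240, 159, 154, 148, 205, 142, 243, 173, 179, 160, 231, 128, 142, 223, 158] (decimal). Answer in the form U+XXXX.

Offset 0: leading byte 0xF0 = 11110000 → 4-byte char #1 = F0 9F 9A 94.
Offset 4: leading byte 0xCD = 11001101 → 2-byte char #2 = CD 8E.
Offset 6: leading byte 0xF3 = 11110011 → 4-byte char #3 = F3 AD B3 A0.
Offset 10: leading byte 0xE7 = 11100111 → 3-byte char #4 = E7 80 8E.
Offset 13: leading byte 0xDF = 11011111 → 2-byte char #5 = DF 9E.
Leading byte 0xDF = 11011111 matches 110xxxxx → 2-byte sequence.
Byte 1: 0xDF = 11011111, payload 11111 (5 bits).
Byte 2: 0x9E = 10011110 (10xxxxxx ✓), payload 011110.
Concatenate: 11111011110 = 0x7DE (11 bits → U+07DE).

U+07DE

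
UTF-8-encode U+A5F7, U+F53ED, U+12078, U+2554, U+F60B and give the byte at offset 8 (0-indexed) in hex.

U+A5F7 → 3-byte form EA 97 B7 at offsets 0–2.
U+F53ED → 4-byte form F3 B5 8F AD at offsets 3–6.
U+12078 → 4-byte form F0 92 81 B8 at offsets 7–10.
Offset 8 falls in char 3's range; it's byte 2 of F0 92 81 B8 = 0x92.

0x92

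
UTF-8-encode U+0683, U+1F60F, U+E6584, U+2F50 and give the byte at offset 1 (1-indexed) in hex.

0xDA

1-indexed offset 1 is 0-indexed offset 0.
U+0683 → 2-byte form DA 83 at offsets 0–1.
Offset 0 falls in char 1's range; it's byte 1 of DA 83 = 0xDA.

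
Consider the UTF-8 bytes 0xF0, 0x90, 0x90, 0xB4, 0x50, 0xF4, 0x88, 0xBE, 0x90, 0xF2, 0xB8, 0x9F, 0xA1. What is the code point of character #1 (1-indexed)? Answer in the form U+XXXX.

U+10434

Offset 0: leading byte 0xF0 = 11110000 → 4-byte char #1 = F0 90 90 B4.
Leading byte 0xF0 = 11110000 matches 11110xxx → 4-byte sequence.
Byte 1: 0xF0 = 11110000, payload 000 (3 bits).
Byte 2: 0x90 = 10010000 (10xxxxxx ✓), payload 010000.
Byte 3: 0x90 = 10010000 (10xxxxxx ✓), payload 010000.
Byte 4: 0xB4 = 10110100 (10xxxxxx ✓), payload 110100.
Concatenate: 000010000010000110100 = 0x10434 (21 bits → U+10434).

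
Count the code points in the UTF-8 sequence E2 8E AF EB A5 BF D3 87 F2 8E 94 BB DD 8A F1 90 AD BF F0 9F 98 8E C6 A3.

Byte at offset 0: 0xE2 = 11100010 → 3-byte char (#1). Advance 3.
Byte at offset 3: 0xEB = 11101011 → 3-byte char (#2). Advance 3.
Byte at offset 6: 0xD3 = 11010011 → 2-byte char (#3). Advance 2.
Byte at offset 8: 0xF2 = 11110010 → 4-byte char (#4). Advance 4.
Byte at offset 12: 0xDD = 11011101 → 2-byte char (#5). Advance 2.
Byte at offset 14: 0xF1 = 11110001 → 4-byte char (#6). Advance 4.
Byte at offset 18: 0xF0 = 11110000 → 4-byte char (#7). Advance 4.
Byte at offset 22: 0xC6 = 11000110 → 2-byte char (#8). Advance 2.
Reached end at offset 24 after 8 code points.

8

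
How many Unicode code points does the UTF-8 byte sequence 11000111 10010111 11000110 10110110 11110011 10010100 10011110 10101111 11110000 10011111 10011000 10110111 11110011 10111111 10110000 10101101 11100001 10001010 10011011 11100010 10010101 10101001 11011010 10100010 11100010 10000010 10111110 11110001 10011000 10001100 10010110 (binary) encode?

Byte at offset 0: 0xC7 = 11000111 → 2-byte char (#1). Advance 2.
Byte at offset 2: 0xC6 = 11000110 → 2-byte char (#2). Advance 2.
Byte at offset 4: 0xF3 = 11110011 → 4-byte char (#3). Advance 4.
Byte at offset 8: 0xF0 = 11110000 → 4-byte char (#4). Advance 4.
Byte at offset 12: 0xF3 = 11110011 → 4-byte char (#5). Advance 4.
Byte at offset 16: 0xE1 = 11100001 → 3-byte char (#6). Advance 3.
Byte at offset 19: 0xE2 = 11100010 → 3-byte char (#7). Advance 3.
Byte at offset 22: 0xDA = 11011010 → 2-byte char (#8). Advance 2.
Byte at offset 24: 0xE2 = 11100010 → 3-byte char (#9). Advance 3.
Byte at offset 27: 0xF1 = 11110001 → 4-byte char (#10). Advance 4.
Reached end at offset 31 after 10 code points.

10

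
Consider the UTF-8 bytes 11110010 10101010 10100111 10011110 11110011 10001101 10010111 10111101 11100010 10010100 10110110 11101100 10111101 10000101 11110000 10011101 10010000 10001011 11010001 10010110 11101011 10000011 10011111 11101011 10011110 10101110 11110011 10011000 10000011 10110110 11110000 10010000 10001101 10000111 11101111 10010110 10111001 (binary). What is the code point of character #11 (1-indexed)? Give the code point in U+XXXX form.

U+F5B9

Offset 0: leading byte 0xF2 = 11110010 → 4-byte char #1 = F2 AA A7 9E.
Offset 4: leading byte 0xF3 = 11110011 → 4-byte char #2 = F3 8D 97 BD.
Offset 8: leading byte 0xE2 = 11100010 → 3-byte char #3 = E2 94 B6.
Offset 11: leading byte 0xEC = 11101100 → 3-byte char #4 = EC BD 85.
Offset 14: leading byte 0xF0 = 11110000 → 4-byte char #5 = F0 9D 90 8B.
Offset 18: leading byte 0xD1 = 11010001 → 2-byte char #6 = D1 96.
Offset 20: leading byte 0xEB = 11101011 → 3-byte char #7 = EB 83 9F.
Offset 23: leading byte 0xEB = 11101011 → 3-byte char #8 = EB 9E AE.
Offset 26: leading byte 0xF3 = 11110011 → 4-byte char #9 = F3 98 83 B6.
Offset 30: leading byte 0xF0 = 11110000 → 4-byte char #10 = F0 90 8D 87.
Offset 34: leading byte 0xEF = 11101111 → 3-byte char #11 = EF 96 B9.
Leading byte 0xEF = 11101111 matches 1110xxxx → 3-byte sequence.
Byte 1: 0xEF = 11101111, payload 1111 (4 bits).
Byte 2: 0x96 = 10010110 (10xxxxxx ✓), payload 010110.
Byte 3: 0xB9 = 10111001 (10xxxxxx ✓), payload 111001.
Concatenate: 1111010110111001 = 0xF5B9 (16 bits → U+F5B9).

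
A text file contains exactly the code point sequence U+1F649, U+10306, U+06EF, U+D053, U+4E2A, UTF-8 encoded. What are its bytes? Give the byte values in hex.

F0 9F 99 89 F0 90 8C 86 DB AF ED 81 93 E4 B8 AA

U+1F649: 4-byte form → F0 9F 99 89.
U+10306: 4-byte form → F0 90 8C 86.
U+06EF: 2-byte form → DB AF.
U+D053: 3-byte form → ED 81 93.
U+4E2A: 3-byte form → E4 B8 AA.
Concatenated (16 bytes): F0 9F 99 89 F0 90 8C 86 DB AF ED 81 93 E4 B8 AA.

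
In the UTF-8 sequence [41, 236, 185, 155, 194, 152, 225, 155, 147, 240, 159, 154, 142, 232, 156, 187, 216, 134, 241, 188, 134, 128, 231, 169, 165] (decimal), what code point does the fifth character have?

U+1F68E

Offset 0: leading byte 0x29 = 00101001 → 1-byte char #1 = 29.
Offset 1: leading byte 0xEC = 11101100 → 3-byte char #2 = EC B9 9B.
Offset 4: leading byte 0xC2 = 11000010 → 2-byte char #3 = C2 98.
Offset 6: leading byte 0xE1 = 11100001 → 3-byte char #4 = E1 9B 93.
Offset 9: leading byte 0xF0 = 11110000 → 4-byte char #5 = F0 9F 9A 8E.
Leading byte 0xF0 = 11110000 matches 11110xxx → 4-byte sequence.
Byte 1: 0xF0 = 11110000, payload 000 (3 bits).
Byte 2: 0x9F = 10011111 (10xxxxxx ✓), payload 011111.
Byte 3: 0x9A = 10011010 (10xxxxxx ✓), payload 011010.
Byte 4: 0x8E = 10001110 (10xxxxxx ✓), payload 001110.
Concatenate: 000011111011010001110 = 0x1F68E (21 bits → U+1F68E).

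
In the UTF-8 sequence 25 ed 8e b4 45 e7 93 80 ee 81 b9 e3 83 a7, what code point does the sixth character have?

Offset 0: leading byte 0x25 = 00100101 → 1-byte char #1 = 25.
Offset 1: leading byte 0xED = 11101101 → 3-byte char #2 = ED 8E B4.
Offset 4: leading byte 0x45 = 01000101 → 1-byte char #3 = 45.
Offset 5: leading byte 0xE7 = 11100111 → 3-byte char #4 = E7 93 80.
Offset 8: leading byte 0xEE = 11101110 → 3-byte char #5 = EE 81 B9.
Offset 11: leading byte 0xE3 = 11100011 → 3-byte char #6 = E3 83 A7.
Leading byte 0xE3 = 11100011 matches 1110xxxx → 3-byte sequence.
Byte 1: 0xE3 = 11100011, payload 0011 (4 bits).
Byte 2: 0x83 = 10000011 (10xxxxxx ✓), payload 000011.
Byte 3: 0xA7 = 10100111 (10xxxxxx ✓), payload 100111.
Concatenate: 0011000011100111 = 0x30E7 (16 bits → U+30E7).

U+30E7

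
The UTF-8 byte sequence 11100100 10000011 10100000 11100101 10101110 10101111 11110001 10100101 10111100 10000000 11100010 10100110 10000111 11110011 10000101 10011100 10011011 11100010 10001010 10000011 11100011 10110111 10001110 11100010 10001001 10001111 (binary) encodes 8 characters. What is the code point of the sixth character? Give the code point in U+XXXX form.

U+2283

Offset 0: leading byte 0xE4 = 11100100 → 3-byte char #1 = E4 83 A0.
Offset 3: leading byte 0xE5 = 11100101 → 3-byte char #2 = E5 AE AF.
Offset 6: leading byte 0xF1 = 11110001 → 4-byte char #3 = F1 A5 BC 80.
Offset 10: leading byte 0xE2 = 11100010 → 3-byte char #4 = E2 A6 87.
Offset 13: leading byte 0xF3 = 11110011 → 4-byte char #5 = F3 85 9C 9B.
Offset 17: leading byte 0xE2 = 11100010 → 3-byte char #6 = E2 8A 83.
Leading byte 0xE2 = 11100010 matches 1110xxxx → 3-byte sequence.
Byte 1: 0xE2 = 11100010, payload 0010 (4 bits).
Byte 2: 0x8A = 10001010 (10xxxxxx ✓), payload 001010.
Byte 3: 0x83 = 10000011 (10xxxxxx ✓), payload 000011.
Concatenate: 0010001010000011 = 0x2283 (16 bits → U+2283).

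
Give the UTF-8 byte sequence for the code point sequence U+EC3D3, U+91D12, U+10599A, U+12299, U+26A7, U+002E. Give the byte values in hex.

U+EC3D3: 4-byte form → F3 AC 8F 93.
U+91D12: 4-byte form → F2 91 B4 92.
U+10599A: 4-byte form → F4 85 A6 9A.
U+12299: 4-byte form → F0 92 8A 99.
U+26A7: 3-byte form → E2 9A A7.
U+002E: 1-byte form → 2E.
Concatenated (20 bytes): F3 AC 8F 93 F2 91 B4 92 F4 85 A6 9A F0 92 8A 99 E2 9A A7 2E.

F3 AC 8F 93 F2 91 B4 92 F4 85 A6 9A F0 92 8A 99 E2 9A A7 2E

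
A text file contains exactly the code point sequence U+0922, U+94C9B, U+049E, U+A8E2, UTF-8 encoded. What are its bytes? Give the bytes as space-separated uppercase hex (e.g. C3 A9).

E0 A4 A2 F2 94 B2 9B D2 9E EA A3 A2

U+0922: 3-byte form → E0 A4 A2.
U+94C9B: 4-byte form → F2 94 B2 9B.
U+049E: 2-byte form → D2 9E.
U+A8E2: 3-byte form → EA A3 A2.
Concatenated (12 bytes): E0 A4 A2 F2 94 B2 9B D2 9E EA A3 A2.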